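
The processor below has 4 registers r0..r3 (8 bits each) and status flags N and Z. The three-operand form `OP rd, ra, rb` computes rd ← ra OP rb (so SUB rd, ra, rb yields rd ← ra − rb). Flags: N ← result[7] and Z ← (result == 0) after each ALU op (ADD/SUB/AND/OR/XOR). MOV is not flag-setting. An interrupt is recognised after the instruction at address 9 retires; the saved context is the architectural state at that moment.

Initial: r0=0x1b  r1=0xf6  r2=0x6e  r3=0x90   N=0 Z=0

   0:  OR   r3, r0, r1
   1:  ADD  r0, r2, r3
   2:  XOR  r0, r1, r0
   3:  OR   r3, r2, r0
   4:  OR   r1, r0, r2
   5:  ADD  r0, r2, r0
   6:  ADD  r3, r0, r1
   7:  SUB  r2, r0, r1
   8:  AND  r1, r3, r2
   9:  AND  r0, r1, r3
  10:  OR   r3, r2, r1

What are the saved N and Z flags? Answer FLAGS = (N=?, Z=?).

after  0: r0=0x1b r1=0xf6 r2=0x6e r3=0xff  N=1 Z=0
after  1: r0=0x6d r1=0xf6 r2=0x6e r3=0xff  N=0 Z=0
after  2: r0=0x9b r1=0xf6 r2=0x6e r3=0xff  N=1 Z=0
after  3: r0=0x9b r1=0xf6 r2=0x6e r3=0xff  N=1 Z=0
after  4: r0=0x9b r1=0xff r2=0x6e r3=0xff  N=1 Z=0
after  5: r0=0x09 r1=0xff r2=0x6e r3=0xff  N=0 Z=0
after  6: r0=0x09 r1=0xff r2=0x6e r3=0x08  N=0 Z=0
after  7: r0=0x09 r1=0xff r2=0x0a r3=0x08  N=0 Z=0
after  8: r0=0x09 r1=0x08 r2=0x0a r3=0x08  N=0 Z=0
after  9: r0=0x08 r1=0x08 r2=0x0a r3=0x08  N=0 Z=0
-- IRQ taken; context saved, return-PC = 10 --

FLAGS = (N=0, Z=0)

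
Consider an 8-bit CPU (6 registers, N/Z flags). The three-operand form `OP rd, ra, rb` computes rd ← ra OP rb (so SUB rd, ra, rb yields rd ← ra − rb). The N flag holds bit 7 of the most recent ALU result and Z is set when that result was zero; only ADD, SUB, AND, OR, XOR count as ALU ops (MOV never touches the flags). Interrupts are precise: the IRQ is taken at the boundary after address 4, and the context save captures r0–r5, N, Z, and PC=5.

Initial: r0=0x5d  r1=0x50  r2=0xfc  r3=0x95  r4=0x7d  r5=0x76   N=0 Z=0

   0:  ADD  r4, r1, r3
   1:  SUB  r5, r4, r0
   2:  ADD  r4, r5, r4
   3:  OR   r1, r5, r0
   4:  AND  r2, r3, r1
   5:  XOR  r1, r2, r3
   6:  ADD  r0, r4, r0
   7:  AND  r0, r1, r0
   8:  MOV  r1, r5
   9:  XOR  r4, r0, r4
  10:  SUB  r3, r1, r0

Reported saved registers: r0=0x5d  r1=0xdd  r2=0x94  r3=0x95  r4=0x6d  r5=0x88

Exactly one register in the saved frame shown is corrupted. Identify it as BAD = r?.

BAD = r2

after  0: r0=0x5d r1=0x50 r2=0xfc r3=0x95 r4=0xe5 r5=0x76  N=1 Z=0
after  1: r0=0x5d r1=0x50 r2=0xfc r3=0x95 r4=0xe5 r5=0x88  N=1 Z=0
after  2: r0=0x5d r1=0x50 r2=0xfc r3=0x95 r4=0x6d r5=0x88  N=0 Z=0
after  3: r0=0x5d r1=0xdd r2=0xfc r3=0x95 r4=0x6d r5=0x88  N=1 Z=0
after  4: r0=0x5d r1=0xdd r2=0x95 r3=0x95 r4=0x6d r5=0x88  N=1 Z=0
-- IRQ taken; context saved, return-PC = 5 --
mismatch: r2: reported 0x94 vs actual 0x95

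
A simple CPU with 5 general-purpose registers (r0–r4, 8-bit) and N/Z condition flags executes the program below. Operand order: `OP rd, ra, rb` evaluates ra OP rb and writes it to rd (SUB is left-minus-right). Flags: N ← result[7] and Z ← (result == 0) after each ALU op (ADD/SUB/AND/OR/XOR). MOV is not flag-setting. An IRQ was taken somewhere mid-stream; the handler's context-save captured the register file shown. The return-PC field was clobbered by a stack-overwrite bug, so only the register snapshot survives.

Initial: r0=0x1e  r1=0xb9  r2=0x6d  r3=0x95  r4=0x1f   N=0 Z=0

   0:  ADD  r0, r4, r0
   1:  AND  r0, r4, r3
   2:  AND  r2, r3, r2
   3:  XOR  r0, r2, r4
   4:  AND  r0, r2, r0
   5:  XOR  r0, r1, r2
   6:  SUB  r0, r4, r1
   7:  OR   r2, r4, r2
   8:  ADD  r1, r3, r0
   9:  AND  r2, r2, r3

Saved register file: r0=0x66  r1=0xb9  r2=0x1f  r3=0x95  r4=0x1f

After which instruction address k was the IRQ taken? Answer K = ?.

K = 7

after  0: r0=0x3d r1=0xb9 r2=0x6d r3=0x95 r4=0x1f  N=0 Z=0
after  1: r0=0x15 r1=0xb9 r2=0x6d r3=0x95 r4=0x1f  N=0 Z=0
after  2: r0=0x15 r1=0xb9 r2=0x05 r3=0x95 r4=0x1f  N=0 Z=0
after  3: r0=0x1a r1=0xb9 r2=0x05 r3=0x95 r4=0x1f  N=0 Z=0
after  4: r0=0x00 r1=0xb9 r2=0x05 r3=0x95 r4=0x1f  N=0 Z=1
after  5: r0=0xbc r1=0xb9 r2=0x05 r3=0x95 r4=0x1f  N=1 Z=0
after  6: r0=0x66 r1=0xb9 r2=0x05 r3=0x95 r4=0x1f  N=0 Z=0
after  7: r0=0x66 r1=0xb9 r2=0x1f r3=0x95 r4=0x1f  N=0 Z=0
-- IRQ taken; context saved, return-PC = 8 --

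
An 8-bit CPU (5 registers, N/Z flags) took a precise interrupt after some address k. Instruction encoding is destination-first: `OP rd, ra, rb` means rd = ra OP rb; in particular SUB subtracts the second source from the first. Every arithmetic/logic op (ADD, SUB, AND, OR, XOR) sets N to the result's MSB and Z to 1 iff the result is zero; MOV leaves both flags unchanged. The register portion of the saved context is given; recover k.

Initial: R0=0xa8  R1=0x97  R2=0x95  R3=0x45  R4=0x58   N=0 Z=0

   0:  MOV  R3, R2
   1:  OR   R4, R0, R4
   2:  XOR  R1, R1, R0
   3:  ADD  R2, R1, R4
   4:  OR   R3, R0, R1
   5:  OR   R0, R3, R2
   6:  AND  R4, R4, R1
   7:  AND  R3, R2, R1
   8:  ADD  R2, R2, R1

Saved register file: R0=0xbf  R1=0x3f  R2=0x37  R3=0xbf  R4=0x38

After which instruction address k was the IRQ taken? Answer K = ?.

after  0: R0=0xa8 R1=0x97 R2=0x95 R3=0x95 R4=0x58  N=0 Z=0
after  1: R0=0xa8 R1=0x97 R2=0x95 R3=0x95 R4=0xf8  N=1 Z=0
after  2: R0=0xa8 R1=0x3f R2=0x95 R3=0x95 R4=0xf8  N=0 Z=0
after  3: R0=0xa8 R1=0x3f R2=0x37 R3=0x95 R4=0xf8  N=0 Z=0
after  4: R0=0xa8 R1=0x3f R2=0x37 R3=0xbf R4=0xf8  N=1 Z=0
after  5: R0=0xbf R1=0x3f R2=0x37 R3=0xbf R4=0xf8  N=1 Z=0
after  6: R0=0xbf R1=0x3f R2=0x37 R3=0xbf R4=0x38  N=0 Z=0
-- IRQ taken; context saved, return-PC = 7 --

K = 6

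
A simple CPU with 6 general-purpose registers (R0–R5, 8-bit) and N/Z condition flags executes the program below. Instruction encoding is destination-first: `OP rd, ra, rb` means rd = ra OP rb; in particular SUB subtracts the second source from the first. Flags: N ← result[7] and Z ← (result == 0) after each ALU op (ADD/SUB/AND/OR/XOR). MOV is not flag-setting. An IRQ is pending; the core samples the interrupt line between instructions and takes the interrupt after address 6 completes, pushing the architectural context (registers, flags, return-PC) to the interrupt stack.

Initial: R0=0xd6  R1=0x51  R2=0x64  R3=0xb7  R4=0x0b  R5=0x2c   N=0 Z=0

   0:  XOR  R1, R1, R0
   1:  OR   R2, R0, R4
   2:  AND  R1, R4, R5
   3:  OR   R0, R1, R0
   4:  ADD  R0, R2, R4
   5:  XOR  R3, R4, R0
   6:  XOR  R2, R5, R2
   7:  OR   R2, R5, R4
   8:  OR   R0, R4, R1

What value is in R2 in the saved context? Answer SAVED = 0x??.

SAVED = 0xf3

after  0: R0=0xd6 R1=0x87 R2=0x64 R3=0xb7 R4=0x0b R5=0x2c  N=1 Z=0
after  1: R0=0xd6 R1=0x87 R2=0xdf R3=0xb7 R4=0x0b R5=0x2c  N=1 Z=0
after  2: R0=0xd6 R1=0x08 R2=0xdf R3=0xb7 R4=0x0b R5=0x2c  N=0 Z=0
after  3: R0=0xde R1=0x08 R2=0xdf R3=0xb7 R4=0x0b R5=0x2c  N=1 Z=0
after  4: R0=0xea R1=0x08 R2=0xdf R3=0xb7 R4=0x0b R5=0x2c  N=1 Z=0
after  5: R0=0xea R1=0x08 R2=0xdf R3=0xe1 R4=0x0b R5=0x2c  N=1 Z=0
after  6: R0=0xea R1=0x08 R2=0xf3 R3=0xe1 R4=0x0b R5=0x2c  N=1 Z=0
-- IRQ taken; context saved, return-PC = 7 --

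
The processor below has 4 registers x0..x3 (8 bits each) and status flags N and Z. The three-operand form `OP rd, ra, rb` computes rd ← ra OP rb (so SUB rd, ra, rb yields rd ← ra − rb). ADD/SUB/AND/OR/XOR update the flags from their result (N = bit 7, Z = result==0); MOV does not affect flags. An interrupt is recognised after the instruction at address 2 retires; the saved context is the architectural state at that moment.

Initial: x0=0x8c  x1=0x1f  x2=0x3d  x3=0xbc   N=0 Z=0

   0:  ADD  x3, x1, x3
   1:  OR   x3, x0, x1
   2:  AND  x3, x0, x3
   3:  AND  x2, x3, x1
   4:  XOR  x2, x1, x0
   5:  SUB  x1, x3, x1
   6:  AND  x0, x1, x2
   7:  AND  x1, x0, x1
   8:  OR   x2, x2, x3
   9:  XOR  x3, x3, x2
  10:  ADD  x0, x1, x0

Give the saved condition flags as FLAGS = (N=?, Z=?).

after  0: x0=0x8c x1=0x1f x2=0x3d x3=0xdb  N=1 Z=0
after  1: x0=0x8c x1=0x1f x2=0x3d x3=0x9f  N=1 Z=0
after  2: x0=0x8c x1=0x1f x2=0x3d x3=0x8c  N=1 Z=0
-- IRQ taken; context saved, return-PC = 3 --

FLAGS = (N=1, Z=0)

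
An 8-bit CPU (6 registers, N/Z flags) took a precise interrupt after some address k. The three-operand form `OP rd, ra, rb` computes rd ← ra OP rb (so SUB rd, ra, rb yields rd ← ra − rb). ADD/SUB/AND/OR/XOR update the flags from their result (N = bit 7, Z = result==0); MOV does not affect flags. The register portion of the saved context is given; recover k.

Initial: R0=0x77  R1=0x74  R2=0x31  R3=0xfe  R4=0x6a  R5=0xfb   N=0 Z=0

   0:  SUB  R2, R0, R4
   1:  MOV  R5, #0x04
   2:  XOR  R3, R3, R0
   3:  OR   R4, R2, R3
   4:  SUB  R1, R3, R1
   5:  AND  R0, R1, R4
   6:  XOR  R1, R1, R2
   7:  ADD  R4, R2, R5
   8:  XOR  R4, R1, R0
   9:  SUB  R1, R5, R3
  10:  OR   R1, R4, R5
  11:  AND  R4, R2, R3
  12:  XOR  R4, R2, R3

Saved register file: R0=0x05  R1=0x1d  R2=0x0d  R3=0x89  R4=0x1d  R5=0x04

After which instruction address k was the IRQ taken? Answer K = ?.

after  0: R0=0x77 R1=0x74 R2=0x0d R3=0xfe R4=0x6a R5=0xfb  N=0 Z=0
after  1: R0=0x77 R1=0x74 R2=0x0d R3=0xfe R4=0x6a R5=0x04  N=0 Z=0
after  2: R0=0x77 R1=0x74 R2=0x0d R3=0x89 R4=0x6a R5=0x04  N=1 Z=0
after  3: R0=0x77 R1=0x74 R2=0x0d R3=0x89 R4=0x8d R5=0x04  N=1 Z=0
after  4: R0=0x77 R1=0x15 R2=0x0d R3=0x89 R4=0x8d R5=0x04  N=0 Z=0
after  5: R0=0x05 R1=0x15 R2=0x0d R3=0x89 R4=0x8d R5=0x04  N=0 Z=0
after  6: R0=0x05 R1=0x18 R2=0x0d R3=0x89 R4=0x8d R5=0x04  N=0 Z=0
after  7: R0=0x05 R1=0x18 R2=0x0d R3=0x89 R4=0x11 R5=0x04  N=0 Z=0
after  8: R0=0x05 R1=0x18 R2=0x0d R3=0x89 R4=0x1d R5=0x04  N=0 Z=0
after  9: R0=0x05 R1=0x7b R2=0x0d R3=0x89 R4=0x1d R5=0x04  N=0 Z=0
after 10: R0=0x05 R1=0x1d R2=0x0d R3=0x89 R4=0x1d R5=0x04  N=0 Z=0
-- IRQ taken; context saved, return-PC = 11 --

K = 10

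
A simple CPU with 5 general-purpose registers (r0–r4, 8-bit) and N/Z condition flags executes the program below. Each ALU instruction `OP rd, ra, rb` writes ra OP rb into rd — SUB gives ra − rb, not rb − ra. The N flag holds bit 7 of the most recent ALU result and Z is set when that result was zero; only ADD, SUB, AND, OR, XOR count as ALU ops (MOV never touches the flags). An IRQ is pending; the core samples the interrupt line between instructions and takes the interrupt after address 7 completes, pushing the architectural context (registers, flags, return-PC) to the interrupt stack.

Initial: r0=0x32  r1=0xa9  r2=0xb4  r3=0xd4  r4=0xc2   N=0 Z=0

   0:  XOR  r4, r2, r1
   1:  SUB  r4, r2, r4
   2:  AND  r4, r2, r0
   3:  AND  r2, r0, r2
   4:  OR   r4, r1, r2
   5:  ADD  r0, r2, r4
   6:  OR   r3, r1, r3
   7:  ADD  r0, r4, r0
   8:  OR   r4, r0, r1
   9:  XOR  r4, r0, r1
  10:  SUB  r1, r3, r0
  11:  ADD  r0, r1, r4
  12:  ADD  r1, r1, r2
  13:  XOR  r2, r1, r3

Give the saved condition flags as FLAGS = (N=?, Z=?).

after  0: r0=0x32 r1=0xa9 r2=0xb4 r3=0xd4 r4=0x1d  N=0 Z=0
after  1: r0=0x32 r1=0xa9 r2=0xb4 r3=0xd4 r4=0x97  N=1 Z=0
after  2: r0=0x32 r1=0xa9 r2=0xb4 r3=0xd4 r4=0x30  N=0 Z=0
after  3: r0=0x32 r1=0xa9 r2=0x30 r3=0xd4 r4=0x30  N=0 Z=0
after  4: r0=0x32 r1=0xa9 r2=0x30 r3=0xd4 r4=0xb9  N=1 Z=0
after  5: r0=0xe9 r1=0xa9 r2=0x30 r3=0xd4 r4=0xb9  N=1 Z=0
after  6: r0=0xe9 r1=0xa9 r2=0x30 r3=0xfd r4=0xb9  N=1 Z=0
after  7: r0=0xa2 r1=0xa9 r2=0x30 r3=0xfd r4=0xb9  N=1 Z=0
-- IRQ taken; context saved, return-PC = 8 --

FLAGS = (N=1, Z=0)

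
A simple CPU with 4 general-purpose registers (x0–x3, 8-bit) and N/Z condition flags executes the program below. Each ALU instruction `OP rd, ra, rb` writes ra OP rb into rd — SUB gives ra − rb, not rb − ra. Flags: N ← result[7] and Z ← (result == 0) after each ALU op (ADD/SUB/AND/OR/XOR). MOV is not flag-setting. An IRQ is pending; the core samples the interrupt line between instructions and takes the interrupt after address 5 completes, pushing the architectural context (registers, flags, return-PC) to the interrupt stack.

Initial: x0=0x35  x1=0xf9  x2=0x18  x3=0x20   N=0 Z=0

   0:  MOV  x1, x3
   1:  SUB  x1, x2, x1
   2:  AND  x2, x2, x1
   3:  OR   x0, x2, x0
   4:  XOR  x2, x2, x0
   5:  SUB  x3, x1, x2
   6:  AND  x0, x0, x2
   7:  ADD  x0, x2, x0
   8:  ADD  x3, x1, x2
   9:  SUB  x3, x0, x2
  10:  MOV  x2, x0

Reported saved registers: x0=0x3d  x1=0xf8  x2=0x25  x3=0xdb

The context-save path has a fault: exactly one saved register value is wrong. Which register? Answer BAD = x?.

after  0: x0=0x35 x1=0x20 x2=0x18 x3=0x20  N=0 Z=0
after  1: x0=0x35 x1=0xf8 x2=0x18 x3=0x20  N=1 Z=0
after  2: x0=0x35 x1=0xf8 x2=0x18 x3=0x20  N=0 Z=0
after  3: x0=0x3d x1=0xf8 x2=0x18 x3=0x20  N=0 Z=0
after  4: x0=0x3d x1=0xf8 x2=0x25 x3=0x20  N=0 Z=0
after  5: x0=0x3d x1=0xf8 x2=0x25 x3=0xd3  N=1 Z=0
-- IRQ taken; context saved, return-PC = 6 --
mismatch: x3: reported 0xdb vs actual 0xd3

BAD = x3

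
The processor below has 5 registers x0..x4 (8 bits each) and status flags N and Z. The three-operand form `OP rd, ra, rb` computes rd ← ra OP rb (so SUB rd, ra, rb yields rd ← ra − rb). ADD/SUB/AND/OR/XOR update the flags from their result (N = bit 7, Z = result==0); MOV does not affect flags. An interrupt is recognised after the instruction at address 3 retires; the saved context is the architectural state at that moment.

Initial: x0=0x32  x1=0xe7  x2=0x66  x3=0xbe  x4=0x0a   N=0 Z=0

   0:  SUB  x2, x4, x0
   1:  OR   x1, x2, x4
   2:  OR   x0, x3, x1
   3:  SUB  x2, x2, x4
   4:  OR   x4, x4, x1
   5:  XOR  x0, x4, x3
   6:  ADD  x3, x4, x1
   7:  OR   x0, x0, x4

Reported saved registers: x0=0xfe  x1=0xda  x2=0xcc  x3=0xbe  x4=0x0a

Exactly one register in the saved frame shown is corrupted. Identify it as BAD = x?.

after  0: x0=0x32 x1=0xe7 x2=0xd8 x3=0xbe x4=0x0a  N=1 Z=0
after  1: x0=0x32 x1=0xda x2=0xd8 x3=0xbe x4=0x0a  N=1 Z=0
after  2: x0=0xfe x1=0xda x2=0xd8 x3=0xbe x4=0x0a  N=1 Z=0
after  3: x0=0xfe x1=0xda x2=0xce x3=0xbe x4=0x0a  N=1 Z=0
-- IRQ taken; context saved, return-PC = 4 --
mismatch: x2: reported 0xcc vs actual 0xce

BAD = x2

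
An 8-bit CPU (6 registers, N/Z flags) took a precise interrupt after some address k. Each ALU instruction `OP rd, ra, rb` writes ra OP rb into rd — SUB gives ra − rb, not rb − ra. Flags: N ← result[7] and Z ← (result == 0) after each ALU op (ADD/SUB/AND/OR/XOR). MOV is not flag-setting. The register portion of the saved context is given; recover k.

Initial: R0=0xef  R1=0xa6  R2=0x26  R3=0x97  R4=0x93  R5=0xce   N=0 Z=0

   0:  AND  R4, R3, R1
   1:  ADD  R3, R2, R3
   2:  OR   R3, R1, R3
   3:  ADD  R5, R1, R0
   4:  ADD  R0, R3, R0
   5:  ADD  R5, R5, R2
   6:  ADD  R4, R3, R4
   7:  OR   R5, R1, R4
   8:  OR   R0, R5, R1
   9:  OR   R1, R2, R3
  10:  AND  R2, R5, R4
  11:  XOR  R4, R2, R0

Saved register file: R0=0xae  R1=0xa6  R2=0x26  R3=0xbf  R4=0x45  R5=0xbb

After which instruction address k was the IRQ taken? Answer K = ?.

K = 6

after  0: R0=0xef R1=0xa6 R2=0x26 R3=0x97 R4=0x86 R5=0xce  N=1 Z=0
after  1: R0=0xef R1=0xa6 R2=0x26 R3=0xbd R4=0x86 R5=0xce  N=1 Z=0
after  2: R0=0xef R1=0xa6 R2=0x26 R3=0xbf R4=0x86 R5=0xce  N=1 Z=0
after  3: R0=0xef R1=0xa6 R2=0x26 R3=0xbf R4=0x86 R5=0x95  N=1 Z=0
after  4: R0=0xae R1=0xa6 R2=0x26 R3=0xbf R4=0x86 R5=0x95  N=1 Z=0
after  5: R0=0xae R1=0xa6 R2=0x26 R3=0xbf R4=0x86 R5=0xbb  N=1 Z=0
after  6: R0=0xae R1=0xa6 R2=0x26 R3=0xbf R4=0x45 R5=0xbb  N=0 Z=0
-- IRQ taken; context saved, return-PC = 7 --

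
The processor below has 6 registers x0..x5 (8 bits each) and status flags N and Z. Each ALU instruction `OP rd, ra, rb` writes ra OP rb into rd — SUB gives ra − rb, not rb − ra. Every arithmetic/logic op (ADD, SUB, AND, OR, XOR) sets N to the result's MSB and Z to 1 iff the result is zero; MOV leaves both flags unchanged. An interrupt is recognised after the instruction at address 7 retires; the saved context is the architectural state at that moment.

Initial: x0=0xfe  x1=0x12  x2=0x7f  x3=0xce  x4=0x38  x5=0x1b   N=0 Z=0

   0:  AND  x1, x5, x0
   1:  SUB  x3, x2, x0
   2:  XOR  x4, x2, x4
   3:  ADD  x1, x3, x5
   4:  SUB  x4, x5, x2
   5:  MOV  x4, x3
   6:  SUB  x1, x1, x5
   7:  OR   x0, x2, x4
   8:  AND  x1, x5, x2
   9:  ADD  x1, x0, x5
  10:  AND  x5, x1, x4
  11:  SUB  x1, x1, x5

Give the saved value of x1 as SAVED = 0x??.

SAVED = 0x81

after  0: x0=0xfe x1=0x1a x2=0x7f x3=0xce x4=0x38 x5=0x1b  N=0 Z=0
after  1: x0=0xfe x1=0x1a x2=0x7f x3=0x81 x4=0x38 x5=0x1b  N=1 Z=0
after  2: x0=0xfe x1=0x1a x2=0x7f x3=0x81 x4=0x47 x5=0x1b  N=0 Z=0
after  3: x0=0xfe x1=0x9c x2=0x7f x3=0x81 x4=0x47 x5=0x1b  N=1 Z=0
after  4: x0=0xfe x1=0x9c x2=0x7f x3=0x81 x4=0x9c x5=0x1b  N=1 Z=0
after  5: x0=0xfe x1=0x9c x2=0x7f x3=0x81 x4=0x81 x5=0x1b  N=1 Z=0
after  6: x0=0xfe x1=0x81 x2=0x7f x3=0x81 x4=0x81 x5=0x1b  N=1 Z=0
after  7: x0=0xff x1=0x81 x2=0x7f x3=0x81 x4=0x81 x5=0x1b  N=1 Z=0
-- IRQ taken; context saved, return-PC = 8 --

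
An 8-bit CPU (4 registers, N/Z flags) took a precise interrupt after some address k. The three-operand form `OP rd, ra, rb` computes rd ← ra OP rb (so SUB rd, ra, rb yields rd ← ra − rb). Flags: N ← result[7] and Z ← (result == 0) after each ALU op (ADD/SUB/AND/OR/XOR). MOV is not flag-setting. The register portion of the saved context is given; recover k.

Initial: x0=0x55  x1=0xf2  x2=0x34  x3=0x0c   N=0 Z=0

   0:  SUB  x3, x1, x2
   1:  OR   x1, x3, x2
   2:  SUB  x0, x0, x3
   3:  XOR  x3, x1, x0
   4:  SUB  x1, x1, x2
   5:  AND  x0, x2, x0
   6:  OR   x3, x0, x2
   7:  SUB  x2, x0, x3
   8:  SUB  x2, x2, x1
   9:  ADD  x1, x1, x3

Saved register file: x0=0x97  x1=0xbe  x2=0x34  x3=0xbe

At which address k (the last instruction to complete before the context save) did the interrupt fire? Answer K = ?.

after  0: x0=0x55 x1=0xf2 x2=0x34 x3=0xbe  N=1 Z=0
after  1: x0=0x55 x1=0xbe x2=0x34 x3=0xbe  N=1 Z=0
after  2: x0=0x97 x1=0xbe x2=0x34 x3=0xbe  N=1 Z=0
-- IRQ taken; context saved, return-PC = 3 --

K = 2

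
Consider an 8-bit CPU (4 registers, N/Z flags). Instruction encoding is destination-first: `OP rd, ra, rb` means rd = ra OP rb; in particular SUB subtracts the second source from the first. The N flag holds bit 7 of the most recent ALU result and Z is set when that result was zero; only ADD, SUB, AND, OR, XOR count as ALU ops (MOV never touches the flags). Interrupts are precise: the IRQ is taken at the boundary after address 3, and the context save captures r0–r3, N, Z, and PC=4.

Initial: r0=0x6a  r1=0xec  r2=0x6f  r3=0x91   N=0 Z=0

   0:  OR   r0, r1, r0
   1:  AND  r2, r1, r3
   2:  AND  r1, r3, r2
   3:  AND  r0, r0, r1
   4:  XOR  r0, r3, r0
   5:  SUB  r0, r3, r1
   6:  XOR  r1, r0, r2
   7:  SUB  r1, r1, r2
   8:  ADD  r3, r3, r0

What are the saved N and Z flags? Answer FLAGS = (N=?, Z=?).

after  0: r0=0xee r1=0xec r2=0x6f r3=0x91  N=1 Z=0
after  1: r0=0xee r1=0xec r2=0x80 r3=0x91  N=1 Z=0
after  2: r0=0xee r1=0x80 r2=0x80 r3=0x91  N=1 Z=0
after  3: r0=0x80 r1=0x80 r2=0x80 r3=0x91  N=1 Z=0
-- IRQ taken; context saved, return-PC = 4 --

FLAGS = (N=1, Z=0)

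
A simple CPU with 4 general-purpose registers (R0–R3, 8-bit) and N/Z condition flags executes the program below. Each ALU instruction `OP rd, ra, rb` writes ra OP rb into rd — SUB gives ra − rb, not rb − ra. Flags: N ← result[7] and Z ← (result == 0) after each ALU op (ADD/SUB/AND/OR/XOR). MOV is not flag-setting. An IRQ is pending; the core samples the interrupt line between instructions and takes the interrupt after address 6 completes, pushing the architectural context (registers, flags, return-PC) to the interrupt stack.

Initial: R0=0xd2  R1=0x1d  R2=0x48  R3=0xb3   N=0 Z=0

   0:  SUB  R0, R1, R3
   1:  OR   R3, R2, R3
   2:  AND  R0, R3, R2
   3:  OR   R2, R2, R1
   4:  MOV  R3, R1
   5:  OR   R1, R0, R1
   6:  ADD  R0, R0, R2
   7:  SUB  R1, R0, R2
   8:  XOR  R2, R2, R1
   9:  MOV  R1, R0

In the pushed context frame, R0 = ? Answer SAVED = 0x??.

SAVED = 0xa5

after  0: R0=0x6a R1=0x1d R2=0x48 R3=0xb3  N=0 Z=0
after  1: R0=0x6a R1=0x1d R2=0x48 R3=0xfb  N=1 Z=0
after  2: R0=0x48 R1=0x1d R2=0x48 R3=0xfb  N=0 Z=0
after  3: R0=0x48 R1=0x1d R2=0x5d R3=0xfb  N=0 Z=0
after  4: R0=0x48 R1=0x1d R2=0x5d R3=0x1d  N=0 Z=0
after  5: R0=0x48 R1=0x5d R2=0x5d R3=0x1d  N=0 Z=0
after  6: R0=0xa5 R1=0x5d R2=0x5d R3=0x1d  N=1 Z=0
-- IRQ taken; context saved, return-PC = 7 --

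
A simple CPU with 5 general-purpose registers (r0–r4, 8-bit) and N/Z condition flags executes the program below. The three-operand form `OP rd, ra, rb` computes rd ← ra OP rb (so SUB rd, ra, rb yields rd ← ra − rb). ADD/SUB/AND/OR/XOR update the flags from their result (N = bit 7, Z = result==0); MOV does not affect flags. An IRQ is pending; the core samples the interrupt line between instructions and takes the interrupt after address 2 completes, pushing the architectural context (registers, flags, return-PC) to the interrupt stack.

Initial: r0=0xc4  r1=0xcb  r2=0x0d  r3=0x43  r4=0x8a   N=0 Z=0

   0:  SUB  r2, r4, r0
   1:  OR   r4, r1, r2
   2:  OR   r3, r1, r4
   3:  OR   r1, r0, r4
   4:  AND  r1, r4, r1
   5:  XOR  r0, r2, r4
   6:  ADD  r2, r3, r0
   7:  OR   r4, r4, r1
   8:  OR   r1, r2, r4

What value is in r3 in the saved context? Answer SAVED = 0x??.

SAVED = 0xcf

after  0: r0=0xc4 r1=0xcb r2=0xc6 r3=0x43 r4=0x8a  N=1 Z=0
after  1: r0=0xc4 r1=0xcb r2=0xc6 r3=0x43 r4=0xcf  N=1 Z=0
after  2: r0=0xc4 r1=0xcb r2=0xc6 r3=0xcf r4=0xcf  N=1 Z=0
-- IRQ taken; context saved, return-PC = 3 --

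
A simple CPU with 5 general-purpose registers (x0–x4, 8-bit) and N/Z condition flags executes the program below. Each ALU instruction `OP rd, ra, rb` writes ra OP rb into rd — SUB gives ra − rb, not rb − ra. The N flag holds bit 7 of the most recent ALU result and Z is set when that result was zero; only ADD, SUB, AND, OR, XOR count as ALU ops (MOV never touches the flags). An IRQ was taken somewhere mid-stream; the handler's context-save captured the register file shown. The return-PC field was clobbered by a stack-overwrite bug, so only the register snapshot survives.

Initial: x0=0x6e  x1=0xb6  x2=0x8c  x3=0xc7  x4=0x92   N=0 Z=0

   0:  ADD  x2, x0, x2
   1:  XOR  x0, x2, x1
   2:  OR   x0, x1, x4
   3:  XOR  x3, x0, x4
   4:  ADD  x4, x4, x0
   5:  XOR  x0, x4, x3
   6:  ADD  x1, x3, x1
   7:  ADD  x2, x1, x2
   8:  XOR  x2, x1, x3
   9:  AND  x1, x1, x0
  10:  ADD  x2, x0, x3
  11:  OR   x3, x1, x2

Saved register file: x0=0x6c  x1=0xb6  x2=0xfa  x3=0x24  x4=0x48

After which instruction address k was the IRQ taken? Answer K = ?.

after  0: x0=0x6e x1=0xb6 x2=0xfa x3=0xc7 x4=0x92  N=1 Z=0
after  1: x0=0x4c x1=0xb6 x2=0xfa x3=0xc7 x4=0x92  N=0 Z=0
after  2: x0=0xb6 x1=0xb6 x2=0xfa x3=0xc7 x4=0x92  N=1 Z=0
after  3: x0=0xb6 x1=0xb6 x2=0xfa x3=0x24 x4=0x92  N=0 Z=0
after  4: x0=0xb6 x1=0xb6 x2=0xfa x3=0x24 x4=0x48  N=0 Z=0
after  5: x0=0x6c x1=0xb6 x2=0xfa x3=0x24 x4=0x48  N=0 Z=0
-- IRQ taken; context saved, return-PC = 6 --

K = 5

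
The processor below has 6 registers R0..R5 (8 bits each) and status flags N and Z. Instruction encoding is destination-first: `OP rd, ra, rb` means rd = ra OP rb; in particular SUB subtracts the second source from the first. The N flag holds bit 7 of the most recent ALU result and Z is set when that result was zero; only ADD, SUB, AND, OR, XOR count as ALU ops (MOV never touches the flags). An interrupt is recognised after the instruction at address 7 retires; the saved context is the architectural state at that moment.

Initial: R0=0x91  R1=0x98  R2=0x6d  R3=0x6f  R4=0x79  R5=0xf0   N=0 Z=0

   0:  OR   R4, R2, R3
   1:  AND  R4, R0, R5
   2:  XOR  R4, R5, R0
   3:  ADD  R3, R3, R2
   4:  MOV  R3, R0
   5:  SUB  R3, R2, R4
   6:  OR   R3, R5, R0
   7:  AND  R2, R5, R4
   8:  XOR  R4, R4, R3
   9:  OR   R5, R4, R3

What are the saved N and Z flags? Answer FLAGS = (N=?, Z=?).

FLAGS = (N=0, Z=0)

after  0: R0=0x91 R1=0x98 R2=0x6d R3=0x6f R4=0x6f R5=0xf0  N=0 Z=0
after  1: R0=0x91 R1=0x98 R2=0x6d R3=0x6f R4=0x90 R5=0xf0  N=1 Z=0
after  2: R0=0x91 R1=0x98 R2=0x6d R3=0x6f R4=0x61 R5=0xf0  N=0 Z=0
after  3: R0=0x91 R1=0x98 R2=0x6d R3=0xdc R4=0x61 R5=0xf0  N=1 Z=0
after  4: R0=0x91 R1=0x98 R2=0x6d R3=0x91 R4=0x61 R5=0xf0  N=1 Z=0
after  5: R0=0x91 R1=0x98 R2=0x6d R3=0x0c R4=0x61 R5=0xf0  N=0 Z=0
after  6: R0=0x91 R1=0x98 R2=0x6d R3=0xf1 R4=0x61 R5=0xf0  N=1 Z=0
after  7: R0=0x91 R1=0x98 R2=0x60 R3=0xf1 R4=0x61 R5=0xf0  N=0 Z=0
-- IRQ taken; context saved, return-PC = 8 --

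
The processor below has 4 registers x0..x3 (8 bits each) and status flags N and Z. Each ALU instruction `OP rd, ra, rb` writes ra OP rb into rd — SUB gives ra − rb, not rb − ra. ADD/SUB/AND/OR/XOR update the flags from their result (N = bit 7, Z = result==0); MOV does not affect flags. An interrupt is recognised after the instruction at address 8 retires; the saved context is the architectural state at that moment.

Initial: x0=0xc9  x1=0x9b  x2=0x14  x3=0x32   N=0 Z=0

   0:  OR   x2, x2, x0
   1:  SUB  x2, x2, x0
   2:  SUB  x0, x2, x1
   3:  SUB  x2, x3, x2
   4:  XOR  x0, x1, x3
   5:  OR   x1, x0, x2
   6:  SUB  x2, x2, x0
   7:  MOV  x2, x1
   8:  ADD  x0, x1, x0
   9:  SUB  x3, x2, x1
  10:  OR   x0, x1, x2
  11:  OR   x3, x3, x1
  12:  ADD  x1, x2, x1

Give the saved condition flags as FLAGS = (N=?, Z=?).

FLAGS = (N=0, Z=0)

after  0: x0=0xc9 x1=0x9b x2=0xdd x3=0x32  N=1 Z=0
after  1: x0=0xc9 x1=0x9b x2=0x14 x3=0x32  N=0 Z=0
after  2: x0=0x79 x1=0x9b x2=0x14 x3=0x32  N=0 Z=0
after  3: x0=0x79 x1=0x9b x2=0x1e x3=0x32  N=0 Z=0
after  4: x0=0xa9 x1=0x9b x2=0x1e x3=0x32  N=1 Z=0
after  5: x0=0xa9 x1=0xbf x2=0x1e x3=0x32  N=1 Z=0
after  6: x0=0xa9 x1=0xbf x2=0x75 x3=0x32  N=0 Z=0
after  7: x0=0xa9 x1=0xbf x2=0xbf x3=0x32  N=0 Z=0
after  8: x0=0x68 x1=0xbf x2=0xbf x3=0x32  N=0 Z=0
-- IRQ taken; context saved, return-PC = 9 --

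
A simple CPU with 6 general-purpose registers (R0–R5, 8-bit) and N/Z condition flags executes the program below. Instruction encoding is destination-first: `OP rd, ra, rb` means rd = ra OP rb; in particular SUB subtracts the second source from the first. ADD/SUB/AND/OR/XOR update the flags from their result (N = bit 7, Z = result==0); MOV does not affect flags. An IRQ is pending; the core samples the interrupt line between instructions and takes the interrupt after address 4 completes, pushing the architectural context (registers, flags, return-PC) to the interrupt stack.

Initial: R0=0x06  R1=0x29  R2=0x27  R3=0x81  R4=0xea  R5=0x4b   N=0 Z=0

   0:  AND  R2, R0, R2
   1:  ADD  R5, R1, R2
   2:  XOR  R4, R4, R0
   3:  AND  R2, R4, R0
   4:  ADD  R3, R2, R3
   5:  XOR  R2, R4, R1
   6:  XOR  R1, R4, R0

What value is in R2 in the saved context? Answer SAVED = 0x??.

after  0: R0=0x06 R1=0x29 R2=0x06 R3=0x81 R4=0xea R5=0x4b  N=0 Z=0
after  1: R0=0x06 R1=0x29 R2=0x06 R3=0x81 R4=0xea R5=0x2f  N=0 Z=0
after  2: R0=0x06 R1=0x29 R2=0x06 R3=0x81 R4=0xec R5=0x2f  N=1 Z=0
after  3: R0=0x06 R1=0x29 R2=0x04 R3=0x81 R4=0xec R5=0x2f  N=0 Z=0
after  4: R0=0x06 R1=0x29 R2=0x04 R3=0x85 R4=0xec R5=0x2f  N=1 Z=0
-- IRQ taken; context saved, return-PC = 5 --

SAVED = 0x04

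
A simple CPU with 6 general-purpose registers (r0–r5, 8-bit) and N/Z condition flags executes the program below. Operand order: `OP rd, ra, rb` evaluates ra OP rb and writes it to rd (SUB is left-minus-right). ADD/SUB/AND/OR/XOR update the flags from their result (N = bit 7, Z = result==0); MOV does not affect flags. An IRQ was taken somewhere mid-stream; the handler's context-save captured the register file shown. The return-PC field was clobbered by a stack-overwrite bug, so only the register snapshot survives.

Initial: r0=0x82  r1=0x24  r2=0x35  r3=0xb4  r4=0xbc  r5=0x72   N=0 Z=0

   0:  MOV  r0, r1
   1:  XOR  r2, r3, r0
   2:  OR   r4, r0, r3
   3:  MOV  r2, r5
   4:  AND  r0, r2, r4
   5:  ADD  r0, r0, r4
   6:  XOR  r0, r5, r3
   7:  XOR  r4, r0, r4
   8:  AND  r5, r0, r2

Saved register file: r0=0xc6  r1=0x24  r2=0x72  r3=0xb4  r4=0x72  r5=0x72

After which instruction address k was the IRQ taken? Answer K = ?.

after  0: r0=0x24 r1=0x24 r2=0x35 r3=0xb4 r4=0xbc r5=0x72  N=0 Z=0
after  1: r0=0x24 r1=0x24 r2=0x90 r3=0xb4 r4=0xbc r5=0x72  N=1 Z=0
after  2: r0=0x24 r1=0x24 r2=0x90 r3=0xb4 r4=0xb4 r5=0x72  N=1 Z=0
after  3: r0=0x24 r1=0x24 r2=0x72 r3=0xb4 r4=0xb4 r5=0x72  N=1 Z=0
after  4: r0=0x30 r1=0x24 r2=0x72 r3=0xb4 r4=0xb4 r5=0x72  N=0 Z=0
after  5: r0=0xe4 r1=0x24 r2=0x72 r3=0xb4 r4=0xb4 r5=0x72  N=1 Z=0
after  6: r0=0xc6 r1=0x24 r2=0x72 r3=0xb4 r4=0xb4 r5=0x72  N=1 Z=0
after  7: r0=0xc6 r1=0x24 r2=0x72 r3=0xb4 r4=0x72 r5=0x72  N=0 Z=0
-- IRQ taken; context saved, return-PC = 8 --

K = 7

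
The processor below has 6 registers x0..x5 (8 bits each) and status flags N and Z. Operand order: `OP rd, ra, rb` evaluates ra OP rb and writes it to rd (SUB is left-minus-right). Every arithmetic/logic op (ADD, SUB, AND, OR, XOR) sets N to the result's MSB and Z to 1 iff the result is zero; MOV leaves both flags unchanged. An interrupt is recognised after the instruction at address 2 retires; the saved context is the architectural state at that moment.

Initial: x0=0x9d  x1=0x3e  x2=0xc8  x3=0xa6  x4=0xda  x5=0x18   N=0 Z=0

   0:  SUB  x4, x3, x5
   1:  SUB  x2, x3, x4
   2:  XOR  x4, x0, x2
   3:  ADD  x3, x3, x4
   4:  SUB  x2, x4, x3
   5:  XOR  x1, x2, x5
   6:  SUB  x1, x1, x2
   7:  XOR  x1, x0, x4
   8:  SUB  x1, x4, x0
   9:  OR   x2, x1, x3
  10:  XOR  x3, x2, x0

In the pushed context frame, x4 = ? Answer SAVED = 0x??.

after  0: x0=0x9d x1=0x3e x2=0xc8 x3=0xa6 x4=0x8e x5=0x18  N=1 Z=0
after  1: x0=0x9d x1=0x3e x2=0x18 x3=0xa6 x4=0x8e x5=0x18  N=0 Z=0
after  2: x0=0x9d x1=0x3e x2=0x18 x3=0xa6 x4=0x85 x5=0x18  N=1 Z=0
-- IRQ taken; context saved, return-PC = 3 --

SAVED = 0x85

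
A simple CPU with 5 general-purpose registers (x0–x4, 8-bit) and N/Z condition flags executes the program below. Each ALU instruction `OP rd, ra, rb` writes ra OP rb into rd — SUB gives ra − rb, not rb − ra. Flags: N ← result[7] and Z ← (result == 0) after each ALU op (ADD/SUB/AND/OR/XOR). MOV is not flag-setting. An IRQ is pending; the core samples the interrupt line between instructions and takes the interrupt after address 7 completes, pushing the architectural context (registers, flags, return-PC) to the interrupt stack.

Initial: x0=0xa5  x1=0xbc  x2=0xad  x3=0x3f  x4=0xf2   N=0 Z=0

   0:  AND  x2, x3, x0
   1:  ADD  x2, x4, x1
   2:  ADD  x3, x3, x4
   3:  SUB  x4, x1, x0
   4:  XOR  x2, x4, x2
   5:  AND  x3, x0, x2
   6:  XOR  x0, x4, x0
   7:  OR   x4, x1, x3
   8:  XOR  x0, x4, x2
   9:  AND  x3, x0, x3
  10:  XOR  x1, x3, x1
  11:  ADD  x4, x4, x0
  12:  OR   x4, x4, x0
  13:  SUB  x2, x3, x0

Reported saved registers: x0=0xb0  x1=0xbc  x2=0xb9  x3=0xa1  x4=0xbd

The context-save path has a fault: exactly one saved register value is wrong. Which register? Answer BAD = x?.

BAD = x0

after  0: x0=0xa5 x1=0xbc x2=0x25 x3=0x3f x4=0xf2  N=0 Z=0
after  1: x0=0xa5 x1=0xbc x2=0xae x3=0x3f x4=0xf2  N=1 Z=0
after  2: x0=0xa5 x1=0xbc x2=0xae x3=0x31 x4=0xf2  N=0 Z=0
after  3: x0=0xa5 x1=0xbc x2=0xae x3=0x31 x4=0x17  N=0 Z=0
after  4: x0=0xa5 x1=0xbc x2=0xb9 x3=0x31 x4=0x17  N=1 Z=0
after  5: x0=0xa5 x1=0xbc x2=0xb9 x3=0xa1 x4=0x17  N=1 Z=0
after  6: x0=0xb2 x1=0xbc x2=0xb9 x3=0xa1 x4=0x17  N=1 Z=0
after  7: x0=0xb2 x1=0xbc x2=0xb9 x3=0xa1 x4=0xbd  N=1 Z=0
-- IRQ taken; context saved, return-PC = 8 --
mismatch: x0: reported 0xb0 vs actual 0xb2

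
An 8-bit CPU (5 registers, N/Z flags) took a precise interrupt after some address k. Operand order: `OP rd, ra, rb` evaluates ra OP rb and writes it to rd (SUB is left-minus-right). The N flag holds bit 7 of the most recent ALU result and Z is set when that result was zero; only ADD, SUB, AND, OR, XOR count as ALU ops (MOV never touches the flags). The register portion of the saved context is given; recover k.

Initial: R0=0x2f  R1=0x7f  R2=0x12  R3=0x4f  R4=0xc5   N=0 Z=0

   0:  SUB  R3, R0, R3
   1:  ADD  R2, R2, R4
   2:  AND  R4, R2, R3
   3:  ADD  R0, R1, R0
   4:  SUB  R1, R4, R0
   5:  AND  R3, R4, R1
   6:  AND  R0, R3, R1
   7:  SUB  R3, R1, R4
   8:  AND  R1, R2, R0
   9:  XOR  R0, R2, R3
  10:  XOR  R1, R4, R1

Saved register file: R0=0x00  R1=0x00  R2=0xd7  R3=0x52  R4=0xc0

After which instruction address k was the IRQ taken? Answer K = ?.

after  0: R0=0x2f R1=0x7f R2=0x12 R3=0xe0 R4=0xc5  N=1 Z=0
after  1: R0=0x2f R1=0x7f R2=0xd7 R3=0xe0 R4=0xc5  N=1 Z=0
after  2: R0=0x2f R1=0x7f R2=0xd7 R3=0xe0 R4=0xc0  N=1 Z=0
after  3: R0=0xae R1=0x7f R2=0xd7 R3=0xe0 R4=0xc0  N=1 Z=0
after  4: R0=0xae R1=0x12 R2=0xd7 R3=0xe0 R4=0xc0  N=0 Z=0
after  5: R0=0xae R1=0x12 R2=0xd7 R3=0x00 R4=0xc0  N=0 Z=1
after  6: R0=0x00 R1=0x12 R2=0xd7 R3=0x00 R4=0xc0  N=0 Z=1
after  7: R0=0x00 R1=0x12 R2=0xd7 R3=0x52 R4=0xc0  N=0 Z=0
after  8: R0=0x00 R1=0x00 R2=0xd7 R3=0x52 R4=0xc0  N=0 Z=1
-- IRQ taken; context saved, return-PC = 9 --

K = 8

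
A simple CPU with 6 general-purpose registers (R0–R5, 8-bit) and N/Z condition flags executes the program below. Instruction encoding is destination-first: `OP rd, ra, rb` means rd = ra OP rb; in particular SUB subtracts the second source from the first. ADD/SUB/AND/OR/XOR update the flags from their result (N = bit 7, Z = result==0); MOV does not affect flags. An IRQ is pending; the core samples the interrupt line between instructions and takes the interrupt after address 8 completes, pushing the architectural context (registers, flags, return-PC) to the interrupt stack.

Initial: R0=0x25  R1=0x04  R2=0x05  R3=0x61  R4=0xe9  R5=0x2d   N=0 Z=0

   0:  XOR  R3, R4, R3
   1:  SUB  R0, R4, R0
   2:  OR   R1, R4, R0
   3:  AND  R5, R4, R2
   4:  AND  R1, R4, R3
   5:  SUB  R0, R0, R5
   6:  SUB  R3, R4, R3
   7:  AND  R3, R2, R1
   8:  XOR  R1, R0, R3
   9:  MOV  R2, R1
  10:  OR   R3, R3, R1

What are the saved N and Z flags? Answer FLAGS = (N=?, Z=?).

FLAGS = (N=1, Z=0)

after  0: R0=0x25 R1=0x04 R2=0x05 R3=0x88 R4=0xe9 R5=0x2d  N=1 Z=0
after  1: R0=0xc4 R1=0x04 R2=0x05 R3=0x88 R4=0xe9 R5=0x2d  N=1 Z=0
after  2: R0=0xc4 R1=0xed R2=0x05 R3=0x88 R4=0xe9 R5=0x2d  N=1 Z=0
after  3: R0=0xc4 R1=0xed R2=0x05 R3=0x88 R4=0xe9 R5=0x01  N=0 Z=0
after  4: R0=0xc4 R1=0x88 R2=0x05 R3=0x88 R4=0xe9 R5=0x01  N=1 Z=0
after  5: R0=0xc3 R1=0x88 R2=0x05 R3=0x88 R4=0xe9 R5=0x01  N=1 Z=0
after  6: R0=0xc3 R1=0x88 R2=0x05 R3=0x61 R4=0xe9 R5=0x01  N=0 Z=0
after  7: R0=0xc3 R1=0x88 R2=0x05 R3=0x00 R4=0xe9 R5=0x01  N=0 Z=1
after  8: R0=0xc3 R1=0xc3 R2=0x05 R3=0x00 R4=0xe9 R5=0x01  N=1 Z=0
-- IRQ taken; context saved, return-PC = 9 --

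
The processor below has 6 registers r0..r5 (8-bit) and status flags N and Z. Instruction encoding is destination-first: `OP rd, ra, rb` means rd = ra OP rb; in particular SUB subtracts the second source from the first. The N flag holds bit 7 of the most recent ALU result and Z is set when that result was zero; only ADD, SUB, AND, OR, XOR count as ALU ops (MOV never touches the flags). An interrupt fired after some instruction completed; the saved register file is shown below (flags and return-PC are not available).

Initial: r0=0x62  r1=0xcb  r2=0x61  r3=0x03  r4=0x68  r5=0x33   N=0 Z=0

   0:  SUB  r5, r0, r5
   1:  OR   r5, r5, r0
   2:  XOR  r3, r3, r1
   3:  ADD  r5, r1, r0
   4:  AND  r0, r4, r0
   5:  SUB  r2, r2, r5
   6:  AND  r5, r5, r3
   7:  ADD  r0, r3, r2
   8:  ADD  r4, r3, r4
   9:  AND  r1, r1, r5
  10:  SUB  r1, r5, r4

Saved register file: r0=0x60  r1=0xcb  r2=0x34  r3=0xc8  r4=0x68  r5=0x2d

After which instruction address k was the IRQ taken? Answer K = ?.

K = 5

after  0: r0=0x62 r1=0xcb r2=0x61 r3=0x03 r4=0x68 r5=0x2f  N=0 Z=0
after  1: r0=0x62 r1=0xcb r2=0x61 r3=0x03 r4=0x68 r5=0x6f  N=0 Z=0
after  2: r0=0x62 r1=0xcb r2=0x61 r3=0xc8 r4=0x68 r5=0x6f  N=1 Z=0
after  3: r0=0x62 r1=0xcb r2=0x61 r3=0xc8 r4=0x68 r5=0x2d  N=0 Z=0
after  4: r0=0x60 r1=0xcb r2=0x61 r3=0xc8 r4=0x68 r5=0x2d  N=0 Z=0
after  5: r0=0x60 r1=0xcb r2=0x34 r3=0xc8 r4=0x68 r5=0x2d  N=0 Z=0
-- IRQ taken; context saved, return-PC = 6 --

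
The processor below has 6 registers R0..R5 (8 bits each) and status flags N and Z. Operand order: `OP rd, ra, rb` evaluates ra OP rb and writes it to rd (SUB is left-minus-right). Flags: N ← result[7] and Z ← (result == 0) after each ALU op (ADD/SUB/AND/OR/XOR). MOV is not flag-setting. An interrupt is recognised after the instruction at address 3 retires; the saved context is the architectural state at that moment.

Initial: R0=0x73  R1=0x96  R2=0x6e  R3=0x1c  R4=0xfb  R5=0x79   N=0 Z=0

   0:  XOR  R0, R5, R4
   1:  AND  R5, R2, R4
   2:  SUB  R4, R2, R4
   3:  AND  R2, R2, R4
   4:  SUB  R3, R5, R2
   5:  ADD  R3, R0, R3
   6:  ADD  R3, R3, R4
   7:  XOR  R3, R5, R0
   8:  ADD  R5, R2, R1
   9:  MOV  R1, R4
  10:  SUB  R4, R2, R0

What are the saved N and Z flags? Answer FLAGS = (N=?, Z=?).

FLAGS = (N=0, Z=0)

after  0: R0=0x82 R1=0x96 R2=0x6e R3=0x1c R4=0xfb R5=0x79  N=1 Z=0
after  1: R0=0x82 R1=0x96 R2=0x6e R3=0x1c R4=0xfb R5=0x6a  N=0 Z=0
after  2: R0=0x82 R1=0x96 R2=0x6e R3=0x1c R4=0x73 R5=0x6a  N=0 Z=0
after  3: R0=0x82 R1=0x96 R2=0x62 R3=0x1c R4=0x73 R5=0x6a  N=0 Z=0
-- IRQ taken; context saved, return-PC = 4 --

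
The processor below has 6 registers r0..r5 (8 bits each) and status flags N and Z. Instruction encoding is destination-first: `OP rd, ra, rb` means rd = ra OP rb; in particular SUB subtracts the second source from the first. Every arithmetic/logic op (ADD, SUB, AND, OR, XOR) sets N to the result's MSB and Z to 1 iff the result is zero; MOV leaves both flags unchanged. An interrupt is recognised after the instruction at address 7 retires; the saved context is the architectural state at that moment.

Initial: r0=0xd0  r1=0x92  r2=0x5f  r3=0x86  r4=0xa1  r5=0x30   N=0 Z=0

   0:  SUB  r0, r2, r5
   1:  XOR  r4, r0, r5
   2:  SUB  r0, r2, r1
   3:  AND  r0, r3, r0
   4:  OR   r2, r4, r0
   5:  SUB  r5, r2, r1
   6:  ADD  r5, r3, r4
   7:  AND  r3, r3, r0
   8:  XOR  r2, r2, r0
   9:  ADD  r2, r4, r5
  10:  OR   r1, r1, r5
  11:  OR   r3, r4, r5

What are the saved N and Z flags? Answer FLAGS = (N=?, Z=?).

after  0: r0=0x2f r1=0x92 r2=0x5f r3=0x86 r4=0xa1 r5=0x30  N=0 Z=0
after  1: r0=0x2f r1=0x92 r2=0x5f r3=0x86 r4=0x1f r5=0x30  N=0 Z=0
after  2: r0=0xcd r1=0x92 r2=0x5f r3=0x86 r4=0x1f r5=0x30  N=1 Z=0
after  3: r0=0x84 r1=0x92 r2=0x5f r3=0x86 r4=0x1f r5=0x30  N=1 Z=0
after  4: r0=0x84 r1=0x92 r2=0x9f r3=0x86 r4=0x1f r5=0x30  N=1 Z=0
after  5: r0=0x84 r1=0x92 r2=0x9f r3=0x86 r4=0x1f r5=0x0d  N=0 Z=0
after  6: r0=0x84 r1=0x92 r2=0x9f r3=0x86 r4=0x1f r5=0xa5  N=1 Z=0
after  7: r0=0x84 r1=0x92 r2=0x9f r3=0x84 r4=0x1f r5=0xa5  N=1 Z=0
-- IRQ taken; context saved, return-PC = 8 --

FLAGS = (N=1, Z=0)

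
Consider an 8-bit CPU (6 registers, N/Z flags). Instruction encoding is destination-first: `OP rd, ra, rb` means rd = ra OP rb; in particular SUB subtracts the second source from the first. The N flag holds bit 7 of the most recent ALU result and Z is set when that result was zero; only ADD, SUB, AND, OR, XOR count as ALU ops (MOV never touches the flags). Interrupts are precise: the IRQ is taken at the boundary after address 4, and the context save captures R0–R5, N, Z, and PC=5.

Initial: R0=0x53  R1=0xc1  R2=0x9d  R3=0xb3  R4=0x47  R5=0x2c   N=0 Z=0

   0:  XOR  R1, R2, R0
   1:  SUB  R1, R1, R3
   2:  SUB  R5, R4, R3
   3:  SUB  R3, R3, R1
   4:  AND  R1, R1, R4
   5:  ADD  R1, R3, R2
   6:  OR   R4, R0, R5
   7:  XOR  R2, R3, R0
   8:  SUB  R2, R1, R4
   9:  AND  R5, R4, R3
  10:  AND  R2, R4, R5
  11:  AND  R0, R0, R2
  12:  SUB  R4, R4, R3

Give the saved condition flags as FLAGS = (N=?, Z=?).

FLAGS = (N=0, Z=0)

after  0: R0=0x53 R1=0xce R2=0x9d R3=0xb3 R4=0x47 R5=0x2c  N=1 Z=0
after  1: R0=0x53 R1=0x1b R2=0x9d R3=0xb3 R4=0x47 R5=0x2c  N=0 Z=0
after  2: R0=0x53 R1=0x1b R2=0x9d R3=0xb3 R4=0x47 R5=0x94  N=1 Z=0
after  3: R0=0x53 R1=0x1b R2=0x9d R3=0x98 R4=0x47 R5=0x94  N=1 Z=0
after  4: R0=0x53 R1=0x03 R2=0x9d R3=0x98 R4=0x47 R5=0x94  N=0 Z=0
-- IRQ taken; context saved, return-PC = 5 --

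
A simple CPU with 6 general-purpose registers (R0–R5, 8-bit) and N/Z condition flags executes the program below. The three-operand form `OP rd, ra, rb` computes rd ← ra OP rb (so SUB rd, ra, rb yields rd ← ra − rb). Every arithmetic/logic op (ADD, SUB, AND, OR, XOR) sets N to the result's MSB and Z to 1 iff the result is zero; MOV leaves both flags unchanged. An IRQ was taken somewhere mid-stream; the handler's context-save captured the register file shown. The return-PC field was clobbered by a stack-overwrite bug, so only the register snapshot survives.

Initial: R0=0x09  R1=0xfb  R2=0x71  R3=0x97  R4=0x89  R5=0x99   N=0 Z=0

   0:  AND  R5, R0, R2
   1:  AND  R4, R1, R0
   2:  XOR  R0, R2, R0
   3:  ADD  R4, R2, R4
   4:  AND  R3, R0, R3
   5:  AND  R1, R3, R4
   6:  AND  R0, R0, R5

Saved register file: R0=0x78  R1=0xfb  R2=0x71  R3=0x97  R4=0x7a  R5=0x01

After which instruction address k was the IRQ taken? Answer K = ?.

K = 3

after  0: R0=0x09 R1=0xfb R2=0x71 R3=0x97 R4=0x89 R5=0x01  N=0 Z=0
after  1: R0=0x09 R1=0xfb R2=0x71 R3=0x97 R4=0x09 R5=0x01  N=0 Z=0
after  2: R0=0x78 R1=0xfb R2=0x71 R3=0x97 R4=0x09 R5=0x01  N=0 Z=0
after  3: R0=0x78 R1=0xfb R2=0x71 R3=0x97 R4=0x7a R5=0x01  N=0 Z=0
-- IRQ taken; context saved, return-PC = 4 --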